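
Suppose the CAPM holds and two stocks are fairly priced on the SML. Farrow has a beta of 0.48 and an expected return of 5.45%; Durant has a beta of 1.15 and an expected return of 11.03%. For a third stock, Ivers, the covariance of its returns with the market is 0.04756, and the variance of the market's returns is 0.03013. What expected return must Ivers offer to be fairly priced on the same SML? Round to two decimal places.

14.60%

MRP = (11.03% − 5.45%) / (1.15 − 0.48) = 8.3284%
R_f = 5.45% − 0.48 × 8.3284% = 1.4524%
β_Ivers = Cov / Var(R_m) = 0.04756 / 0.03013 = 1.5785
E(R_Ivers) = R_f + β × MRP = 1.4524% + 1.5785 × 8.3284% = 14.60%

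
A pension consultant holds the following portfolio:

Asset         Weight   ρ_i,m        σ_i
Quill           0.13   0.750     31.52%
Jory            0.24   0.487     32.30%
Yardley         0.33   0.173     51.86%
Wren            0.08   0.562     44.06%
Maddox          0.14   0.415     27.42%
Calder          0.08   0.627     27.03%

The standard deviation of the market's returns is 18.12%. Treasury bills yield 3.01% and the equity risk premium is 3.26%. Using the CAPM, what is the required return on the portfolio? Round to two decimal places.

5.66%

β_Quill = 0.750 × 31.52% / 18.12% = 1.3046
β_Jory = 0.487 × 32.30% / 18.12% = 0.8681
β_Yardley = 0.173 × 51.86% / 18.12% = 0.4951
β_Wren = 0.562 × 44.06% / 18.12% = 1.3665
β_Maddox = 0.415 × 27.42% / 18.12% = 0.6280
β_Calder = 0.627 × 27.03% / 18.12% = 0.9353
β_P = Σ w_i β_i = 0.13×1.3046 + 0.24×0.8681 + 0.33×0.4951 + 0.08×1.3665 + 0.14×0.6280 + 0.08×0.9353 = 0.8134
E(R_P) = R_f + β_P × MRP = 3.01% + 0.8134 × 3.26% = 5.66%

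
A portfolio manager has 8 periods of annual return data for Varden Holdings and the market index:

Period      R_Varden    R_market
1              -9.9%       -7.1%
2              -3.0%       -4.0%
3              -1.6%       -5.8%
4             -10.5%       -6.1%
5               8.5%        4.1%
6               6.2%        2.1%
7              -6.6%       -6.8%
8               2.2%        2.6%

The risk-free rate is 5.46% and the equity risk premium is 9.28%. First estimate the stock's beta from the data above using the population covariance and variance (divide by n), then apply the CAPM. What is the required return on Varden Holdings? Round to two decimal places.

Mean R_i = (-9.9 − 3.0 − 1.6 − 10.5 + 8.5 + 6.2 − 6.6 + 2.2) / 8 = -1.8375%
Mean R_m = (-7.1 − 4.0 − 5.8 − 6.1 + 4.1 + 2.1 − 6.8 + 2.6) / 8 = -2.6250%
Σ(R_i − R̄_i)(R_m − R̄_m) = 215.5025  ⇒  Cov = 215.5025 / 8 = 26.9378
Σ(R_m − R̄_m)² = 156.3550  ⇒  Var(R_m) = 156.3550 / 8 = 19.5444
β = Cov / Var(R_m) = 26.9378 / 19.5444 = 1.3783
E(R) = R_f + β × MRP = 5.46% + 1.3783 × 9.28% = 18.25%

18.25%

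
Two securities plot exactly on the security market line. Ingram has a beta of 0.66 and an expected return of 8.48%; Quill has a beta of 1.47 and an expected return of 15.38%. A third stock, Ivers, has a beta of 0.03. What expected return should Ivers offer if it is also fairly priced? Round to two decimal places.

MRP (SML slope) = (15.38% − 8.48%) / (1.47 − 0.66) = 6.90% / 0.81 = 8.5185%
R_f (intercept) = 8.48% − 0.66 × 8.5185% = 2.8578%
E(R_Ivers) = R_f + β × MRP = 2.8578% + 0.03 × 8.5185% = 3.11%

3.11%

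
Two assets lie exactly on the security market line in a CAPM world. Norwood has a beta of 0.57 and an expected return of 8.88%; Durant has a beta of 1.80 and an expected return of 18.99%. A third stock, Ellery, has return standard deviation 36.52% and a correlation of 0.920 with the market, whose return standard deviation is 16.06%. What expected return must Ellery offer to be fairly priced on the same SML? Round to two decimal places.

MRP = (18.99% − 8.88%) / (1.80 − 0.57) = 8.2195%
R_f = 8.88% − 0.57 × 8.2195% = 4.1949%
β_Ellery = ρ·σ_i/σ_m = 0.920 × 36.52 / 16.06 = 2.0921
E(R_Ellery) = R_f + β × MRP = 4.1949% + 2.0921 × 8.2195% = 21.39%

21.39%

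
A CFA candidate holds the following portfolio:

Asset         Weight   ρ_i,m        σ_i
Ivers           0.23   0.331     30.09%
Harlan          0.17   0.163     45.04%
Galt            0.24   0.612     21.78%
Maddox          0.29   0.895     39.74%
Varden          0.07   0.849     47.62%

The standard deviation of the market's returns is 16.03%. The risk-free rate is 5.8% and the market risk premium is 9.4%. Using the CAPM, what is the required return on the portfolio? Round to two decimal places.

17.46%

β_Ivers = 0.331 × 30.09% / 16.03% = 0.6213
β_Harlan = 0.163 × 45.04% / 16.03% = 0.4580
β_Galt = 0.612 × 21.78% / 16.03% = 0.8315
β_Maddox = 0.895 × 39.74% / 16.03% = 2.2188
β_Varden = 0.849 × 47.62% / 16.03% = 2.5221
β_P = Σ w_i β_i = 0.23×0.6213 + 0.17×0.4580 + 0.24×0.8315 + 0.29×2.2188 + 0.07×2.5221 = 1.2403
E(R_P) = R_f + β_P × MRP = 5.8% + 1.2403 × 9.4% = 17.46%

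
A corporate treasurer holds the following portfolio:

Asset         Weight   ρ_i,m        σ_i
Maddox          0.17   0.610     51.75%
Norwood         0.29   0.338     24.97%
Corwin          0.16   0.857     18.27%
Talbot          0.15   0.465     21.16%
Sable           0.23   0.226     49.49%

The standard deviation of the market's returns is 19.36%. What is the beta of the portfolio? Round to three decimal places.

β_Maddox = 0.610 × 51.75% / 19.36% = 1.6306
β_Norwood = 0.338 × 24.97% / 19.36% = 0.4359
β_Corwin = 0.857 × 18.27% / 19.36% = 0.8087
β_Talbot = 0.465 × 21.16% / 19.36% = 0.5082
β_Sable = 0.226 × 49.49% / 19.36% = 0.5777
β_P = Σ w_i β_i = 0.17×1.6306 + 0.29×0.4359 + 0.16×0.8087 + 0.15×0.5082 + 0.23×0.5777 = 0.7421

0.742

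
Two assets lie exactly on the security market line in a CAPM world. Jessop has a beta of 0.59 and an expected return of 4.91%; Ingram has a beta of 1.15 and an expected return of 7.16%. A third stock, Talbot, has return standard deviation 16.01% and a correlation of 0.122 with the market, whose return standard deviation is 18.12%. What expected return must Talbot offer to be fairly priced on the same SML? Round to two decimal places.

2.97%

MRP = (7.16% − 4.91%) / (1.15 − 0.59) = 4.0179%
R_f = 4.91% − 0.59 × 4.0179% = 2.5394%
β_Talbot = ρ·σ_i/σ_m = 0.122 × 16.01 / 18.12 = 0.1078
E(R_Talbot) = R_f + β × MRP = 2.5394% + 0.1078 × 4.0179% = 2.97%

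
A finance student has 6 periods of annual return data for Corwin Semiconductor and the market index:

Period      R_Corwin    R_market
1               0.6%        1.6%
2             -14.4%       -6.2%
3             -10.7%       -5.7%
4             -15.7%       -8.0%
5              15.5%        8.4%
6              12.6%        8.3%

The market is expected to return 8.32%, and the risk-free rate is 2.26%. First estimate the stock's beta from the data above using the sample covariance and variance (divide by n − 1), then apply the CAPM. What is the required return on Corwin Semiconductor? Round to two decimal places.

13.40%

Mean R_i = (0.6 − 14.4 − 10.7 − 15.7 + 15.5 + 12.6) / 6 = -2.0167%
Mean R_m = (1.6 − 6.2 − 5.7 − 8.0 + 8.4 + 8.3) / 6 = -0.2667%
Σ(R_i − R̄_i)(R_m − R̄_m) = 508.3833  ⇒  Cov = 508.3833 / 5 = 101.6767
Σ(R_m − R̄_m)² = 276.5133  ⇒  Var(R_m) = 276.5133 / 5 = 55.3027
β = Cov / Var(R_m) = 101.6767 / 55.3027 = 1.8385
MRP = 8.32% − 2.26% = 6.06%
E(R) = R_f + β × MRP = 2.26% + 1.8385 × 6.06% = 13.40%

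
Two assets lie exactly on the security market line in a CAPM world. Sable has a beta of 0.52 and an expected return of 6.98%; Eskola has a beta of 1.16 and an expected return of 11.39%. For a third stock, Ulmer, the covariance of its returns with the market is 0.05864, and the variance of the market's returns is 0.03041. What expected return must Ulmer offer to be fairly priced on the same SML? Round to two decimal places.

16.68%

MRP = (11.39% − 6.98%) / (1.16 − 0.52) = 6.8906%
R_f = 6.98% − 0.52 × 6.8906% = 3.3969%
β_Ulmer = Cov / Var(R_m) = 0.05864 / 0.03041 = 1.9283
E(R_Ulmer) = R_f + β × MRP = 3.3969% + 1.9283 × 6.8906% = 16.68%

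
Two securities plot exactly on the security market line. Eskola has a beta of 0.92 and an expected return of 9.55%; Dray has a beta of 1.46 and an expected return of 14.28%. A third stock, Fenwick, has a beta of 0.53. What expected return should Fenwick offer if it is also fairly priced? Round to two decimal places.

MRP (SML slope) = (14.28% − 9.55%) / (1.46 − 0.92) = 4.73% / 0.54 = 8.7593%
R_f (intercept) = 9.55% − 0.92 × 8.7593% = 1.4914%
E(R_Fenwick) = R_f + β × MRP = 1.4914% + 0.53 × 8.7593% = 6.13%

6.13%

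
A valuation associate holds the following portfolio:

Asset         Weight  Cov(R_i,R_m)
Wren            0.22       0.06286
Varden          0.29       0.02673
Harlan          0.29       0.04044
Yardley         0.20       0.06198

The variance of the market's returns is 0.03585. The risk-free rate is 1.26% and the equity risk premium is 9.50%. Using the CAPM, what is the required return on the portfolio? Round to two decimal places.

13.37%

β_Wren = 0.06286 / 0.03585 = 1.7534
β_Varden = 0.02673 / 0.03585 = 0.7456
β_Harlan = 0.04044 / 0.03585 = 1.1280
β_Yardley = 0.06198 / 0.03585 = 1.7289
β_P = Σ w_i β_i = 0.22×1.7534 + 0.29×0.7456 + 0.29×1.1280 + 0.20×1.7289 = 1.2749
E(R_P) = R_f + β_P × MRP = 1.26% + 1.2749 × 9.50% = 13.37%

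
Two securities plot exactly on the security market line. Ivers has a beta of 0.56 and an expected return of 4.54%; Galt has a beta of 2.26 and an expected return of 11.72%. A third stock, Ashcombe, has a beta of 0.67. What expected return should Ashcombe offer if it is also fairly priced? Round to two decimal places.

5.00%

MRP (SML slope) = (11.72% − 4.54%) / (2.26 − 0.56) = 7.18% / 1.70 = 4.2235%
R_f (intercept) = 4.54% − 0.56 × 4.2235% = 2.1748%
E(R_Ashcombe) = R_f + β × MRP = 2.1748% + 0.67 × 4.2235% = 5.00%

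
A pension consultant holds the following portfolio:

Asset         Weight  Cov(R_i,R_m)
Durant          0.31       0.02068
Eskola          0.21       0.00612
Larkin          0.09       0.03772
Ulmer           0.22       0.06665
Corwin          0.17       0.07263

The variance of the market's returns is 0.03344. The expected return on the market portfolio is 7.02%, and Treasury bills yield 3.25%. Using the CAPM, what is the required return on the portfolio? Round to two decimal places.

β_Durant = 0.02068 / 0.03344 = 0.6184
β_Eskola = 0.00612 / 0.03344 = 0.1830
β_Larkin = 0.03772 / 0.03344 = 1.1280
β_Ulmer = 0.06665 / 0.03344 = 1.9931
β_Corwin = 0.07263 / 0.03344 = 2.1719
β_P = Σ w_i β_i = 0.31×0.6184 + 0.21×0.1830 + 0.09×1.1280 + 0.22×1.9931 + 0.17×2.1719 = 1.1394
MRP = 7.02% − 3.25% = 3.77%
E(R_P) = R_f + β_P × MRP = 3.25% + 1.1394 × 3.77% = 7.55%

7.55%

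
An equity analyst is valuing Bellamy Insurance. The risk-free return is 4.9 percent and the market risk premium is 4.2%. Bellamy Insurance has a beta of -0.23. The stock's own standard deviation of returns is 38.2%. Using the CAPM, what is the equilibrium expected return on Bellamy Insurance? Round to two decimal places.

3.93%

E(R) = R_f + β × MRP = 4.9% + -0.23 × 4.2% = 3.93%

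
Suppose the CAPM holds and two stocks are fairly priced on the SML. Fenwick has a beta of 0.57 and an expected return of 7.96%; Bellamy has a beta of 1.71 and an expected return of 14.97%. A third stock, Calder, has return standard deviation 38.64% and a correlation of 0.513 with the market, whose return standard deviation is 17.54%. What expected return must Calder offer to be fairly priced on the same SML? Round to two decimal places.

MRP = (14.97% − 7.96%) / (1.71 − 0.57) = 6.1491%
R_f = 7.96% − 0.57 × 6.1491% = 4.4550%
β_Calder = ρ·σ_i/σ_m = 0.513 × 38.64 / 17.54 = 1.1301
E(R_Calder) = R_f + β × MRP = 4.4550% + 1.1301 × 6.1491% = 11.40%

11.40%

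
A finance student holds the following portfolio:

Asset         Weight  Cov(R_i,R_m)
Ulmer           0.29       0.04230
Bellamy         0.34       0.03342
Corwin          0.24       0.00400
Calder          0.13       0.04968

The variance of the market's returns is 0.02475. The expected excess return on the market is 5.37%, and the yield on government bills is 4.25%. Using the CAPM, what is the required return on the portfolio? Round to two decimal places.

10.99%

β_Ulmer = 0.04230 / 0.02475 = 1.7091
β_Bellamy = 0.03342 / 0.02475 = 1.3503
β_Corwin = 0.00400 / 0.02475 = 0.1616
β_Calder = 0.04968 / 0.02475 = 2.0073
β_P = Σ w_i β_i = 0.29×1.7091 + 0.34×1.3503 + 0.24×0.1616 + 0.13×2.0073 = 1.2545
E(R_P) = R_f + β_P × MRP = 4.25% + 1.2545 × 5.37% = 10.99%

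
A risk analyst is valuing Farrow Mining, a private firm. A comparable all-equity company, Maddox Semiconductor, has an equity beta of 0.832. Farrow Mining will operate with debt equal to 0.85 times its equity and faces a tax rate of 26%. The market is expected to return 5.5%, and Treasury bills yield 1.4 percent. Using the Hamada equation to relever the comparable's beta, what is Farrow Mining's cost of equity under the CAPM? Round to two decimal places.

6.96%

β_L = β_U × [1 + (1 − t)(D/E)] = 0.832 × [1 + (1 − 0.26) × 0.85]
    = 0.832 × [1 + 0.74 × 0.85] = 0.832 × 1.6290 = 1.3553
MRP = 5.5% − 1.4% = 4.10%
E(R) = R_f + β_L × MRP = 1.4% + 1.3553 × 4.1% = 6.96%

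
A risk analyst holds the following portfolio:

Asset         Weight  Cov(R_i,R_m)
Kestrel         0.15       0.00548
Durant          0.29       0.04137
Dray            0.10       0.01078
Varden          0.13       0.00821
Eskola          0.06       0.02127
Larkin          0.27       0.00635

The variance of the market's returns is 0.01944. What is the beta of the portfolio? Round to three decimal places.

β_Kestrel = 0.00548 / 0.01944 = 0.2819
β_Durant = 0.04137 / 0.01944 = 2.1281
β_Dray = 0.01078 / 0.01944 = 0.5545
β_Varden = 0.00821 / 0.01944 = 0.4223
β_Eskola = 0.02127 / 0.01944 = 1.0941
β_Larkin = 0.00635 / 0.01944 = 0.3266
β_P = Σ w_i β_i = 0.15×0.2819 + 0.29×2.1281 + 0.10×0.5545 + 0.13×0.4223 + 0.06×1.0941 + 0.27×0.3266 = 0.9236

0.924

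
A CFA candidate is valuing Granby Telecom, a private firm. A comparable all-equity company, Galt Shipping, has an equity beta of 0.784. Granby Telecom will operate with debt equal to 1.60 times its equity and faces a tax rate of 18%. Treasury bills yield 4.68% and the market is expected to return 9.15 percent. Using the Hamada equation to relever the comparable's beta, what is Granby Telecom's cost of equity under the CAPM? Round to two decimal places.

β_L = β_U × [1 + (1 − t)(D/E)] = 0.784 × [1 + (1 − 0.18) × 1.60]
    = 0.784 × [1 + 0.82 × 1.60] = 0.784 × 2.3120 = 1.8126
MRP = 9.15% − 4.68% = 4.47%
E(R) = R_f + β_L × MRP = 4.68% + 1.8126 × 4.47% = 12.78%

12.78%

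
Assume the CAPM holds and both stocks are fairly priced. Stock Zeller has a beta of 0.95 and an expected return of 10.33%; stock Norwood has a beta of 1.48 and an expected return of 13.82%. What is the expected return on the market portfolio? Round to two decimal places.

Both satisfy E(R) = R_f + β·MRP, so the slope of the SML is
MRP = (13.82% − 10.33%) / (1.48 − 0.95) = 3.49% / 0.53 = 6.5849%
R_f = E(R_Zeller) − β_Zeller·MRP = 10.33% − 0.95 × 6.5849% = 4.0743%
E(R_m) = R_f + MRP = 4.0743% + 6.5849% = 10.66%

10.66%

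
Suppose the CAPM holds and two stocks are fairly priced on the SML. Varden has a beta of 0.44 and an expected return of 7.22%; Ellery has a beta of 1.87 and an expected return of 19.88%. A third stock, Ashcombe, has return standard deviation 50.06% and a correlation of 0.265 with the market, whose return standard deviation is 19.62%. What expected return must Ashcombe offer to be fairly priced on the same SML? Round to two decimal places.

MRP = (19.88% − 7.22%) / (1.87 − 0.44) = 8.8531%
R_f = 7.22% − 0.44 × 8.8531% = 3.3246%
β_Ashcombe = ρ·σ_i/σ_m = 0.265 × 50.06 / 19.62 = 0.6761
E(R_Ashcombe) = R_f + β × MRP = 3.3246% + 0.6761 × 8.8531% = 9.31%

9.31%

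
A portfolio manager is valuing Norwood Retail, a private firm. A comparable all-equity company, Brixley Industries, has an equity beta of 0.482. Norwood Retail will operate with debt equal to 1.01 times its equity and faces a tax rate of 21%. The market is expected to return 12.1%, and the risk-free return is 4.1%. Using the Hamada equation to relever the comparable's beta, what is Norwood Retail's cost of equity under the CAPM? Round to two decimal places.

β_L = β_U × [1 + (1 − t)(D/E)] = 0.482 × [1 + (1 − 0.21) × 1.01]
    = 0.482 × [1 + 0.79 × 1.01] = 0.482 × 1.7979 = 0.8666
MRP = 12.1% − 4.1% = 8.00%
E(R) = R_f + β_L × MRP = 4.1% + 0.8666 × 8.0% = 11.03%

11.03%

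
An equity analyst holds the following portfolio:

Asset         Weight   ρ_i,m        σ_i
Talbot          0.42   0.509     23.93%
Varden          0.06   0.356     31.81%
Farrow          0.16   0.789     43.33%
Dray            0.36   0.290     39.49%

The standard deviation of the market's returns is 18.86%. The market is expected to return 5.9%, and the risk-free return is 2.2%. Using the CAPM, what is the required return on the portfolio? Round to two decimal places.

β_Talbot = 0.509 × 23.93% / 18.86% = 0.6458
β_Varden = 0.356 × 31.81% / 18.86% = 0.6004
β_Farrow = 0.789 × 43.33% / 18.86% = 1.8127
β_Dray = 0.290 × 39.49% / 18.86% = 0.6072
β_P = Σ w_i β_i = 0.42×0.6458 + 0.06×0.6004 + 0.16×1.8127 + 0.36×0.6072 = 0.8159
MRP = 5.9% − 2.2% = 3.70%
E(R_P) = R_f + β_P × MRP = 2.2% + 0.8159 × 3.7% = 5.22%

5.22%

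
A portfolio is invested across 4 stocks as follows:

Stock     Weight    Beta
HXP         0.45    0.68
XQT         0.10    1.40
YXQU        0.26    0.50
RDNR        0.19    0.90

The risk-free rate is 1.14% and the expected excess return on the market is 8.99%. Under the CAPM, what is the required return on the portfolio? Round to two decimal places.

β_P = Σ w_i β_i = 0.45×0.68 + 0.10×1.40 + 0.26×0.50 + 0.19×0.90 = 0.7470
E(R_P) = R_f + β_P × MRP = 1.14% + 0.7470 × 8.99% = 7.86%

7.86%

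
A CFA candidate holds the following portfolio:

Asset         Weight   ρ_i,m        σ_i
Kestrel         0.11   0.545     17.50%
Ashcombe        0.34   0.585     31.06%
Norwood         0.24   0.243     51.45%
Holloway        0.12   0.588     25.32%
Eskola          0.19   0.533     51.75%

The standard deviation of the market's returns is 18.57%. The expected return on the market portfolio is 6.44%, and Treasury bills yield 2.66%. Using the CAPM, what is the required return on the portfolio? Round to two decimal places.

β_Kestrel = 0.545 × 17.50% / 18.57% = 0.5136
β_Ashcombe = 0.585 × 31.06% / 18.57% = 0.9785
β_Norwood = 0.243 × 51.45% / 18.57% = 0.6733
β_Holloway = 0.588 × 25.32% / 18.57% = 0.8017
β_Eskola = 0.533 × 51.75% / 18.57% = 1.4853
β_P = Σ w_i β_i = 0.11×0.5136 + 0.34×0.9785 + 0.24×0.6733 + 0.12×0.8017 + 0.19×1.4853 = 0.9292
MRP = 6.44% − 2.66% = 3.78%
E(R_P) = R_f + β_P × MRP = 2.66% + 0.9292 × 3.78% = 6.17%

6.17%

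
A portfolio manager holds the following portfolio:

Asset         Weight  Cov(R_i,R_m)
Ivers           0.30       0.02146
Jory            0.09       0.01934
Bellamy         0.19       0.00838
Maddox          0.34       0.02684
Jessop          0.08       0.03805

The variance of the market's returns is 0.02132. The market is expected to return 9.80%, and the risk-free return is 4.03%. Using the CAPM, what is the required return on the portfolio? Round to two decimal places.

β_Ivers = 0.02146 / 0.02132 = 1.0066
β_Jory = 0.01934 / 0.02132 = 0.9071
β_Bellamy = 0.00838 / 0.02132 = 0.3931
β_Maddox = 0.02684 / 0.02132 = 1.2589
β_Jessop = 0.03805 / 0.02132 = 1.7847
β_P = Σ w_i β_i = 0.30×1.0066 + 0.09×0.9071 + 0.19×0.3931 + 0.34×1.2589 + 0.08×1.7847 = 1.0291
MRP = 9.80% − 4.03% = 5.77%
E(R_P) = R_f + β_P × MRP = 4.03% + 1.0291 × 5.77% = 9.97%

9.97%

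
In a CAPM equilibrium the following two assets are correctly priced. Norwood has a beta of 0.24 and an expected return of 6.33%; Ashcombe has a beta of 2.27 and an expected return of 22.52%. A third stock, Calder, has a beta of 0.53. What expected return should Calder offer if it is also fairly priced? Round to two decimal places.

8.64%

MRP (SML slope) = (22.52% − 6.33%) / (2.27 − 0.24) = 16.19% / 2.03 = 7.9754%
R_f (intercept) = 6.33% − 0.24 × 7.9754% = 4.4159%
E(R_Calder) = R_f + β × MRP = 4.4159% + 0.53 × 7.9754% = 8.64%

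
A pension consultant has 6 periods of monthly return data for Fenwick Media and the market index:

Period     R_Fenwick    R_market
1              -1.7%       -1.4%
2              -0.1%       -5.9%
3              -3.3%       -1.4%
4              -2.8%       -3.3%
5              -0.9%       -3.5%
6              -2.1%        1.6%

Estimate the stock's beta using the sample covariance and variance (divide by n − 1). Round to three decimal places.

-0.268

Mean R_i = (-1.7 − 0.1 − 3.3 − 2.8 − 0.9 − 2.1) / 6 = -1.8167%
Mean R_m = (-1.4 − 5.9 − 1.4 − 3.3 − 3.5 + 1.6) / 6 = -2.3167%
Σ(R_i − R̄_i)(R_m − R̄_m) = -8.6317  ⇒  Cov = -8.6317 / 5 = -1.7263
Σ(R_m − R̄_m)² = 32.2283  ⇒  Var(R_m) = 32.2283 / 5 = 6.4457
β = Cov / Var(R_m) = -1.7263 / 6.4457 = -0.2678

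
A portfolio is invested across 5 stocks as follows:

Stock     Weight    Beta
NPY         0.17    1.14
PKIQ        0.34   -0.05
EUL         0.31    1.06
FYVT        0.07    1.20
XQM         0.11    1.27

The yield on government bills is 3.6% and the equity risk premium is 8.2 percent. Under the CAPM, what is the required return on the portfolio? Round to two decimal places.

β_P = Σ w_i β_i = 0.17×1.14 + 0.34×-0.05 + 0.31×1.06 + 0.07×1.20 + 0.11×1.27 = 0.7291
E(R_P) = R_f + β_P × MRP = 3.6% + 0.7291 × 8.2% = 9.58%

9.58%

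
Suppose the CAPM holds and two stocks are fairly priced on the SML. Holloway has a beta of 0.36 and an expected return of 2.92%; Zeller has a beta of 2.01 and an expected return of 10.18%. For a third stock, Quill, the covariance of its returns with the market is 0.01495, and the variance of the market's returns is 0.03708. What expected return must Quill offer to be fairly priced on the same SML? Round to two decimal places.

3.11%

MRP = (10.18% − 2.92%) / (2.01 − 0.36) = 4.4000%
R_f = 2.92% − 0.36 × 4.4000% = 1.3360%
β_Quill = Cov / Var(R_m) = 0.01495 / 0.03708 = 0.4032
E(R_Quill) = R_f + β × MRP = 1.3360% + 0.4032 × 4.4000% = 3.11%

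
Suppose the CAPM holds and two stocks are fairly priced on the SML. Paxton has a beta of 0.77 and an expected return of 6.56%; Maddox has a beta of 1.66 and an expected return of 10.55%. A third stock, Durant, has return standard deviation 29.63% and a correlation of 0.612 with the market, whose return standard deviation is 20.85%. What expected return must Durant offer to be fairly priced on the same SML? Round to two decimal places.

7.01%

MRP = (10.55% − 6.56%) / (1.66 − 0.77) = 4.4831%
R_f = 6.56% − 0.77 × 4.4831% = 3.1080%
β_Durant = ρ·σ_i/σ_m = 0.612 × 29.63 / 20.85 = 0.8697
E(R_Durant) = R_f + β × MRP = 3.1080% + 0.8697 × 4.4831% = 7.01%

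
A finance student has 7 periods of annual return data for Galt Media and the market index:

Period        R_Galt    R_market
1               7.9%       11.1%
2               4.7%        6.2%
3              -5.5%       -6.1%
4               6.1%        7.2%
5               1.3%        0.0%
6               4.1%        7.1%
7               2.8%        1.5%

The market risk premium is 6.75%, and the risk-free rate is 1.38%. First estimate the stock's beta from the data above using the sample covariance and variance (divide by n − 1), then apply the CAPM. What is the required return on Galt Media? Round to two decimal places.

6.30%

Mean R_i = (7.9 + 4.7 − 5.5 + 6.1 + 1.3 + 4.1 + 2.8) / 7 = 3.0571%
Mean R_m = (11.1 + 6.2 − 6.1 + 7.2 + 0.0 + 7.1 + 1.5) / 7 = 3.8571%
Σ(R_i − R̄_i)(R_m − R̄_m) = 145.0671  ⇒  Cov = 145.0671 / 6 = 24.1779
Σ(R_m − R̄_m)² = 199.2171  ⇒  Var(R_m) = 199.2171 / 6 = 33.2029
β = Cov / Var(R_m) = 24.1779 / 33.2029 = 0.7282
E(R) = R_f + β × MRP = 1.38% + 0.7282 × 6.75% = 6.30%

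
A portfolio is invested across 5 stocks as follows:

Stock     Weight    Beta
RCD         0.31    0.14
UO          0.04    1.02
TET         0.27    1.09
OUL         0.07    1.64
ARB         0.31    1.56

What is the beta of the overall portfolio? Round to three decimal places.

β_P = Σ w_i β_i = 0.31×0.14 + 0.04×1.02 + 0.27×1.09 + 0.07×1.64 + 0.31×1.56 = 0.9769

0.977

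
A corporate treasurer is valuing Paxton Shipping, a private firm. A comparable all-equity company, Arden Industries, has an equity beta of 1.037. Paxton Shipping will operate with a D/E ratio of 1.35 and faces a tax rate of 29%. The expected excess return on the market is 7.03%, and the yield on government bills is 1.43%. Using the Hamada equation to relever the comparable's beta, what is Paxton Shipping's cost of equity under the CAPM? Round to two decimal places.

β_L = β_U × [1 + (1 − t)(D/E)] = 1.037 × [1 + (1 − 0.29) × 1.35]
    = 1.037 × [1 + 0.71 × 1.35] = 1.037 × 1.9585 = 2.0310
E(R) = R_f + β_L × MRP = 1.43% + 2.0310 × 7.03% = 15.71%

15.71%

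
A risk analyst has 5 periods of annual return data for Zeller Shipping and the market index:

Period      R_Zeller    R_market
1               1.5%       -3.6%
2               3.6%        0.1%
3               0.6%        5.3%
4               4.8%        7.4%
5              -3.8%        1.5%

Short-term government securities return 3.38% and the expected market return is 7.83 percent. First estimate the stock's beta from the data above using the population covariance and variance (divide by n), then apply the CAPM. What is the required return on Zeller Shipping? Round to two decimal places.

Mean R_i = (1.5 + 3.6 + 0.6 + 4.8 − 3.8) / 5 = 1.3400%
Mean R_m = (-3.6 + 0.1 + 5.3 + 7.4 + 1.5) / 5 = 2.1400%
Σ(R_i − R̄_i)(R_m − R̄_m) = 13.6220  ⇒  Cov = 13.6220 / 5 = 2.7244
Σ(R_m − R̄_m)² = 75.1720  ⇒  Var(R_m) = 75.1720 / 5 = 15.0344
β = Cov / Var(R_m) = 2.7244 / 15.0344 = 0.1812
MRP = 7.83% − 3.38% = 4.45%
E(R) = R_f + β × MRP = 3.38% + 0.1812 × 4.45% = 4.19%

4.19%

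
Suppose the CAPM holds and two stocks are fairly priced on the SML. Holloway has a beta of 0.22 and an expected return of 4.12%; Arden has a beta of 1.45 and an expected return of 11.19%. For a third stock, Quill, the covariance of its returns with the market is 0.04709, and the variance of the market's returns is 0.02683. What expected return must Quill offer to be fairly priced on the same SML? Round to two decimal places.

MRP = (11.19% − 4.12%) / (1.45 − 0.22) = 5.7480%
R_f = 4.12% − 0.22 × 5.7480% = 2.8554%
β_Quill = Cov / Var(R_m) = 0.04709 / 0.02683 = 1.7551
E(R_Quill) = R_f + β × MRP = 2.8554% + 1.7551 × 5.7480% = 12.94%

12.94%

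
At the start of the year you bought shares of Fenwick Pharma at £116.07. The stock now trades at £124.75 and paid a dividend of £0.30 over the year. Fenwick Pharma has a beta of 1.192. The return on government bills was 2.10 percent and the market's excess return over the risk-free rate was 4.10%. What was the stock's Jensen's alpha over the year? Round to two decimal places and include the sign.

Realised HPR = (P1 + D1 − P0) / P0 = (124.75 + 0.30 − 116.07) / 116.07 = 8.98 / 116.07 = 7.7367%
CAPM required = R_f + β·MRP = 2.10% + 1.192 × 4.10% = 6.98720%
α = realised − required = 7.7367% − 6.98720% = +0.75%

+0.75%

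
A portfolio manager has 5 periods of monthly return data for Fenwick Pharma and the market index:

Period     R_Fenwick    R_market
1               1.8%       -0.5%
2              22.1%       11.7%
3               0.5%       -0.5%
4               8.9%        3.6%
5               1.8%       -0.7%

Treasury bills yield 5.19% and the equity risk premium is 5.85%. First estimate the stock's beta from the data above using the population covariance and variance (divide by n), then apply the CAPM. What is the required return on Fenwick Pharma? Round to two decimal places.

15.09%

Mean R_i = (1.8 + 22.1 + 0.5 + 8.9 + 1.8) / 5 = 7.0200%
Mean R_m = (-0.5 + 11.7 − 0.5 + 3.6 − 0.7) / 5 = 2.7200%
Σ(R_i − R̄_i)(R_m − R̄_m) = 192.7280  ⇒  Cov = 192.7280 / 5 = 38.5456
Σ(R_m − R̄_m)² = 113.8480  ⇒  Var(R_m) = 113.8480 / 5 = 22.7696
β = Cov / Var(R_m) = 38.5456 / 22.7696 = 1.6929
E(R) = R_f + β × MRP = 5.19% + 1.6929 × 5.85% = 15.09%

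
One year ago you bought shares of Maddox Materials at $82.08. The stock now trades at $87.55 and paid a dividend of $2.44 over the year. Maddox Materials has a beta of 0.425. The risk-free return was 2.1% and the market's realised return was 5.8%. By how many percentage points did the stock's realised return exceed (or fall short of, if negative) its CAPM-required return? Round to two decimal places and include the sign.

Realised HPR = (P1 + D1 − P0) / P0 = (87.55 + 2.44 − 82.08) / 82.08 = 7.91 / 82.08 = 9.6369%
MRP = 5.8% − 2.1% = 3.70%
CAPM required = R_f + β·MRP = 2.1% + 0.425 × 3.7% = 3.6725%
α = realised − required = 9.6369% − 3.6725% = +5.96%

+5.96%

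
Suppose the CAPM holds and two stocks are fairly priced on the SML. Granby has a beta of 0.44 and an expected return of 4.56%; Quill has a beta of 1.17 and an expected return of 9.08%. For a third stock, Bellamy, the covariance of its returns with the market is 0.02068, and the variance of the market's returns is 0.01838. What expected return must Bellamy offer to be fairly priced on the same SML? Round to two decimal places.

8.80%

MRP = (9.08% − 4.56%) / (1.17 − 0.44) = 6.1918%
R_f = 4.56% − 0.44 × 6.1918% = 1.8356%
β_Bellamy = Cov / Var(R_m) = 0.02068 / 0.01838 = 1.1251
E(R_Bellamy) = R_f + β × MRP = 1.8356% + 1.1251 × 6.1918% = 8.80%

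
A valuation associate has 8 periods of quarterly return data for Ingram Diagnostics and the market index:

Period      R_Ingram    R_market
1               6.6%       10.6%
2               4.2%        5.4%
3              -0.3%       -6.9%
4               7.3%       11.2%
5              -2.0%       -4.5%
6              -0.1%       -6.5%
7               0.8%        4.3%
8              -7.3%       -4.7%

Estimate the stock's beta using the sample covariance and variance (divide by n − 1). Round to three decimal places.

0.524

Mean R_i = (6.6 + 4.2 − 0.3 + 7.3 − 2.0 − 0.1 + 0.8 − 7.3) / 8 = 1.1500%
Mean R_m = (10.6 + 5.4 − 6.9 + 11.2 − 4.5 − 6.5 + 4.3 − 4.7) / 8 = 1.1125%
Σ(R_i − R̄_i)(R_m − R̄_m) = 213.6350  ⇒  Cov = 213.6350 / 7 = 30.5193
Σ(R_m − R̄_m)² = 407.7488  ⇒  Var(R_m) = 407.7488 / 7 = 58.2498
β = Cov / Var(R_m) = 30.5193 / 58.2498 = 0.5239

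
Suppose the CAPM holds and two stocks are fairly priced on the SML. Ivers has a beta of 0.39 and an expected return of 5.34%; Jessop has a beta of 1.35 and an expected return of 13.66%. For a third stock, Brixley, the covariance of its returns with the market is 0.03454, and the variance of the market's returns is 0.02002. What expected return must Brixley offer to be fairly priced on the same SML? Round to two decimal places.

16.91%

MRP = (13.66% − 5.34%) / (1.35 − 0.39) = 8.6667%
R_f = 5.34% − 0.39 × 8.6667% = 1.9600%
β_Brixley = Cov / Var(R_m) = 0.03454 / 0.02002 = 1.7253
E(R_Brixley) = R_f + β × MRP = 1.9600% + 1.7253 × 8.6667% = 16.91%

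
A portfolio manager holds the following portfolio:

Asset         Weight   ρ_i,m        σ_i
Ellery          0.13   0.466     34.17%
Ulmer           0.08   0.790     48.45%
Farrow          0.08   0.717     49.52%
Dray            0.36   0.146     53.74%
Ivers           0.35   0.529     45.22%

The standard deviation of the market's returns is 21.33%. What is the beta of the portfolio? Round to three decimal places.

β_Ellery = 0.466 × 34.17% / 21.33% = 0.7465
β_Ulmer = 0.790 × 48.45% / 21.33% = 1.7944
β_Farrow = 0.717 × 49.52% / 21.33% = 1.6646
β_Dray = 0.146 × 53.74% / 21.33% = 0.3678
β_Ivers = 0.529 × 45.22% / 21.33% = 1.1215
β_P = Σ w_i β_i = 0.13×0.7465 + 0.08×1.7944 + 0.08×1.6646 + 0.36×0.3678 + 0.35×1.1215 = 0.8987

0.899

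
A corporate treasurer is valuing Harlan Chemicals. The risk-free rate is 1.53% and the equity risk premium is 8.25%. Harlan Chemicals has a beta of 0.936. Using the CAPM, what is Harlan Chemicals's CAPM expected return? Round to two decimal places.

9.25%

E(R) = R_f + β × MRP = 1.53% + 0.936 × 8.25% = 9.25%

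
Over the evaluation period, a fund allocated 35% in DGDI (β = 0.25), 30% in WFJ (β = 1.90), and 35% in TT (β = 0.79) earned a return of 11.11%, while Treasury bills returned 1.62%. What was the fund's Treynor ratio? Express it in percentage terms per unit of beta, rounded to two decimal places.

β_P = 0.35×0.25 + 0.30×1.90 + 0.35×0.79 = 0.9340
Treynor = (R_P − R_f) / β_P = (11.11% − 1.62%) / 0.9340 = 9.49% / 0.9340 = 10.16%

10.16%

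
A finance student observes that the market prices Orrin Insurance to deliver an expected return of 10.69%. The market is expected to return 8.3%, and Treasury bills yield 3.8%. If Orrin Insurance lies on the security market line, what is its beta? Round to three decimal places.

1.531

MRP = 8.3% − 3.8% = 4.50%
β = (E(R) − R_f) / MRP = (10.69% − 3.8%) / 4.5% = 6.89% / 4.5% = 1.531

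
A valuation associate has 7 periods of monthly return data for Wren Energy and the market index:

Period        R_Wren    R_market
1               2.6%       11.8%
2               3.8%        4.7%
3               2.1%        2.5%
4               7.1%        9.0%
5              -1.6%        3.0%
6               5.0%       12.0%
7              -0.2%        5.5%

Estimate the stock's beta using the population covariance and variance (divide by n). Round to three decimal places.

Mean R_i = (2.6 + 3.8 + 2.1 + 7.1 − 1.6 + 5.0 − 0.2) / 7 = 2.6857%
Mean R_m = (11.8 + 4.7 + 2.5 + 9.0 + 3.0 + 12.0 + 5.5) / 7 = 6.9286%
Σ(R_i − R̄_i)(R_m − R̄_m) = 41.5329  ⇒  Cov = 41.5329 / 7 = 5.9333
Σ(R_m − R̄_m)² = 95.7943  ⇒  Var(R_m) = 95.7943 / 7 = 13.6849
β = Cov / Var(R_m) = 5.9333 / 13.6849 = 0.4336

0.434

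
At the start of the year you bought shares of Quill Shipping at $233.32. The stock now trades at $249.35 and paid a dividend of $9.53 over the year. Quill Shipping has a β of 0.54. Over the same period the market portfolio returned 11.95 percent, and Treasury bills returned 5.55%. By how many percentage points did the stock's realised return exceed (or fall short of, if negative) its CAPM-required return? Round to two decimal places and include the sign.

Realised HPR = (P1 + D1 − P0) / P0 = (249.35 + 9.53 − 233.32) / 233.32 = 25.56 / 233.32 = 10.9549%
MRP = 11.95% − 5.55% = 6.40%
CAPM required = R_f + β·MRP = 5.55% + 0.54 × 6.40% = 9.0060%
α = realised − required = 10.9549% − 9.0060% = +1.95%

+1.95%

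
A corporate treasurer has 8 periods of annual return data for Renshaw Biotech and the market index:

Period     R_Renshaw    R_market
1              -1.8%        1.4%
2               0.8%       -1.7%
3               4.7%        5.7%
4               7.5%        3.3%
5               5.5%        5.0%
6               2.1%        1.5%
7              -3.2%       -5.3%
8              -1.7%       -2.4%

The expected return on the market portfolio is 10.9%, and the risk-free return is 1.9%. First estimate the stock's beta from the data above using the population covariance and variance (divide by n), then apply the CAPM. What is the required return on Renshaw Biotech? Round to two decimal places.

9.49%

Mean R_i = (-1.8 + 0.8 + 4.7 + 7.5 + 5.5 + 2.1 − 3.2 − 1.7) / 8 = 1.7375%
Mean R_m = (1.4 − 1.7 + 5.7 + 3.3 + 5.0 + 1.5 − 5.3 − 2.4) / 8 = 0.9375%
Σ(R_i − R̄_i)(R_m − R̄_m) = 86.3188  ⇒  Cov = 86.3188 / 8 = 10.7899
Σ(R_m − R̄_m)² = 102.2988  ⇒  Var(R_m) = 102.2988 / 8 = 12.7874
β = Cov / Var(R_m) = 10.7899 / 12.7874 = 0.8438
MRP = 10.9% − 1.9% = 9.00%
E(R) = R_f + β × MRP = 1.9% + 0.8438 × 9.0% = 9.49%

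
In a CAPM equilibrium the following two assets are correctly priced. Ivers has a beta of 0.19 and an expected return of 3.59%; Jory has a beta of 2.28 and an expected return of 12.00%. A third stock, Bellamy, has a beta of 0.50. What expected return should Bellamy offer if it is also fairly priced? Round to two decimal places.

4.84%

MRP (SML slope) = (12.00% − 3.59%) / (2.28 − 0.19) = 8.41% / 2.09 = 4.0239%
R_f (intercept) = 3.59% − 0.19 × 4.0239% = 2.8255%
E(R_Bellamy) = R_f + β × MRP = 2.8255% + 0.50 × 4.0239% = 4.84%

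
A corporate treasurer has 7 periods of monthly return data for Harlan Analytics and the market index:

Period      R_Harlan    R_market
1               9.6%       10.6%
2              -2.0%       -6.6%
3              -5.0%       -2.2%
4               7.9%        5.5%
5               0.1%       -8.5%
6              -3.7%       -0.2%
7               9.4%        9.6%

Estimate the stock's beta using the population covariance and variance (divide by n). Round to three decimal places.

Mean R_i = (9.6 − 2.0 − 5.0 + 7.9 + 0.1 − 3.7 + 9.4) / 7 = 2.3286%
Mean R_m = (10.6 − 6.6 − 2.2 + 5.5 − 8.5 − 0.2 + 9.6) / 7 = 1.1714%
Σ(R_i − R̄_i)(R_m − R̄_m) = 240.4457  ⇒  Cov = 240.4457 / 7 = 34.3494
Σ(R_m − R̄_m)² = 345.8543  ⇒  Var(R_m) = 345.8543 / 7 = 49.4078
β = Cov / Var(R_m) = 34.3494 / 49.4078 = 0.6952

0.695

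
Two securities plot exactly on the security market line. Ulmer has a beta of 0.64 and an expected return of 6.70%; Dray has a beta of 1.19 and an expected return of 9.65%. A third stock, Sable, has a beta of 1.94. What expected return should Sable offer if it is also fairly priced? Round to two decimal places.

MRP (SML slope) = (9.65% − 6.70%) / (1.19 − 0.64) = 2.95% / 0.55 = 5.3636%
R_f (intercept) = 6.70% − 0.64 × 5.3636% = 3.2673%
E(R_Sable) = R_f + β × MRP = 3.2673% + 1.94 × 5.3636% = 13.67%

13.67%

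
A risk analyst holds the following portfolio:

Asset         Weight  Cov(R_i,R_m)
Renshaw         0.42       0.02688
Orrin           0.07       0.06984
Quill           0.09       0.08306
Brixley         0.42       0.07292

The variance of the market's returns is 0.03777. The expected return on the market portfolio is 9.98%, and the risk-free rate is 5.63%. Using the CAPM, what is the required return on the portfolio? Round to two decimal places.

β_Renshaw = 0.02688 / 0.03777 = 0.7117
β_Orrin = 0.06984 / 0.03777 = 1.8491
β_Quill = 0.08306 / 0.03777 = 2.1991
β_Brixley = 0.07292 / 0.03777 = 1.9306
β_P = Σ w_i β_i = 0.42×0.7117 + 0.07×1.8491 + 0.09×2.1991 + 0.42×1.9306 = 1.4371
MRP = 9.98% − 5.63% = 4.35%
E(R_P) = R_f + β_P × MRP = 5.63% + 1.4371 × 4.35% = 11.88%

11.88%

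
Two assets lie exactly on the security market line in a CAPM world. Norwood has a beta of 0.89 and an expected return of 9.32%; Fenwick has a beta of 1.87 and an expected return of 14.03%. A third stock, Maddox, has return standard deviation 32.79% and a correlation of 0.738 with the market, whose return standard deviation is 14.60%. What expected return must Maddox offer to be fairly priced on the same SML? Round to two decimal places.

13.01%

MRP = (14.03% − 9.32%) / (1.87 − 0.89) = 4.8061%
R_f = 9.32% − 0.89 × 4.8061% = 5.0426%
β_Maddox = ρ·σ_i/σ_m = 0.738 × 32.79 / 14.60 = 1.6575
E(R_Maddox) = R_f + β × MRP = 5.0426% + 1.6575 × 4.8061% = 13.01%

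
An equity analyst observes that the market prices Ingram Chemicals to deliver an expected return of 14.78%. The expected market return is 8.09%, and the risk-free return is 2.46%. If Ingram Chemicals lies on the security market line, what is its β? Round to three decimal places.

2.188

MRP = 8.09% − 2.46% = 5.63%
β = (E(R) − R_f) / MRP = (14.78% − 2.46%) / 5.63% = 12.32% / 5.63% = 2.188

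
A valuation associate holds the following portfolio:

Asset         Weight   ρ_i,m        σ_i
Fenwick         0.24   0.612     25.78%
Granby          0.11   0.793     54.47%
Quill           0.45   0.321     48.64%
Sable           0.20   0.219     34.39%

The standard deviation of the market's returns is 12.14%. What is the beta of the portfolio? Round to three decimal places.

1.406

β_Fenwick = 0.612 × 25.78% / 12.14% = 1.2996
β_Granby = 0.793 × 54.47% / 12.14% = 3.5580
β_Quill = 0.321 × 48.64% / 12.14% = 1.2861
β_Sable = 0.219 × 34.39% / 12.14% = 0.6204
β_P = Σ w_i β_i = 0.24×1.2996 + 0.11×3.5580 + 0.45×1.2861 + 0.20×0.6204 = 1.4061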